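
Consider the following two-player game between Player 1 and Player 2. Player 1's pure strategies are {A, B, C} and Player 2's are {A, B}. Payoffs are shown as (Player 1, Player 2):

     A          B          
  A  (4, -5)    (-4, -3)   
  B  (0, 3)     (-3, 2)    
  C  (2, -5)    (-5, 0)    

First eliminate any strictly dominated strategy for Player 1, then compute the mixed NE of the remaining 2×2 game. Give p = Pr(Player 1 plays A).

Player 1's strategy C is strictly dominated by A: 4 > 2 and -4 > -5. Eliminate C.
In a mixed equilibrium Player 2 is indifferent between A and B; this condition fixes p.
  Player 2's expected payoff from A: p·(-5) + (1−p)·3 = -8p + 3
  Player 2's expected payoff from B: p·(-3) + (1−p)·2 = -5p + 2
  -8p + 3 = -5p + 2  ⇒  -3p = -1  ⇒  p = 1/3.

p = 1/3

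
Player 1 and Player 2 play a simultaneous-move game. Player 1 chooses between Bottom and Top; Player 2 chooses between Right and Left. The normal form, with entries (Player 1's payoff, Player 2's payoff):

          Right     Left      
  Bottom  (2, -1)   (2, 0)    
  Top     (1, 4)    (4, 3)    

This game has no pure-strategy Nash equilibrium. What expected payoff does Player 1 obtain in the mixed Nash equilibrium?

2

In a mixed equilibrium Player 1 is indifferent between Bottom and Top; this condition fixes q.
  Player 1's expected payoff from Bottom: q·2 + (1−q)·2 = 2
  Player 1's expected payoff from Top: q·1 + (1−q)·4 = -3q + 4
  2 = -3q + 4  ⇒  3q = 2  ⇒  q = 2/3.
At equilibrium Player 1 is indifferent across rows, so Player 1's payoff equals the payoff from Bottom: (2/3)·2 + (1/3)·2 = 2.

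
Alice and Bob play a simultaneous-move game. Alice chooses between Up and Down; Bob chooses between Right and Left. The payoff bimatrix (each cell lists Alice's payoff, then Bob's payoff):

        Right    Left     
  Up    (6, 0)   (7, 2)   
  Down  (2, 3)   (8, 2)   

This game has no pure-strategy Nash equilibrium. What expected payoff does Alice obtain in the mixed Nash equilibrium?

In a mixed equilibrium Alice is indifferent between Up and Down; this condition fixes q.
  Alice's payoff from Up: q·6 + (1−q)·7 = -q + 7
  Alice's payoff from Down: q·2 + (1−q)·8 = -6q + 8
  -q + 7 = -6q + 8  ⇒  5q = 1  ⇒  q = 1/5.
At equilibrium Alice is indifferent across rows, so Alice's payoff equals the payoff from Up: (1/5)·6 + (4/5)·7 = 34/5.

34/5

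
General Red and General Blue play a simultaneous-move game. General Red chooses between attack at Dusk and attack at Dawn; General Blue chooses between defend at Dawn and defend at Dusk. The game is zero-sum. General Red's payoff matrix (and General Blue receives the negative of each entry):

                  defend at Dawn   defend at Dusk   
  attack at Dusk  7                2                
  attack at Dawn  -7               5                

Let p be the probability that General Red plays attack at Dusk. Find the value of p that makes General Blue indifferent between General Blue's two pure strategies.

In a mixed equilibrium General Blue is indifferent between defend at Dawn and defend at Dusk; this condition fixes p.
  General Blue's payoff to defend at Dawn: p·(-7) + (1−p)·7 = -14p + 7
  General Blue's payoff to defend at Dusk: p·(-2) + (1−p)·(-5) = 3p - 5
  -14p + 7 = 3p - 5  ⇒  -17p = -12  ⇒  p = 12/17.

p = 12/17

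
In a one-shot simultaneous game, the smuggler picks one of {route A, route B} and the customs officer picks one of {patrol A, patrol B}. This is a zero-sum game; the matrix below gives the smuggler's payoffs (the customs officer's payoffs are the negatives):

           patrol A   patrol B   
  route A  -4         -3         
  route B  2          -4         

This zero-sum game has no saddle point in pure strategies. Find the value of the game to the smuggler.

v = -22/7

In a mixed equilibrium the smuggler is indifferent between route A and route B; this condition fixes q.
  the smuggler's payoff to route A: q·(-4) + (1−q)·(-3) = -q - 3
  the smuggler's payoff to route B: q·2 + (1−q)·(-4) = 6q - 4
  -q - 3 = 6q - 4  ⇒  -7q = -1  ⇒  q = 1/7.
The value is the smuggler's expected payoff against this mix (using route A): (1/7)·(-4) + (6/7)·(-3) = -22/7.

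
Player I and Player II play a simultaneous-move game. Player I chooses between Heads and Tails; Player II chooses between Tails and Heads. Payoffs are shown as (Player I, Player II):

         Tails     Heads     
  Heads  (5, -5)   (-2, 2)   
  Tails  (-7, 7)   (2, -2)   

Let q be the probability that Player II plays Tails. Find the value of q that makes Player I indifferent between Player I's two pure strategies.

q = 1/4

For Player I to be willing to mix, Player I must be indifferent between Heads and Tails, which pins down Player II's mix.
  Player I's payoff to Heads: q·5 + (1−q)·(-2) = 7q - 2
  Player I's payoff to Tails: q·(-7) + (1−q)·2 = -9q + 2
  7q - 2 = -9q + 2  ⇒  16q = 4  ⇒  q = 1/4.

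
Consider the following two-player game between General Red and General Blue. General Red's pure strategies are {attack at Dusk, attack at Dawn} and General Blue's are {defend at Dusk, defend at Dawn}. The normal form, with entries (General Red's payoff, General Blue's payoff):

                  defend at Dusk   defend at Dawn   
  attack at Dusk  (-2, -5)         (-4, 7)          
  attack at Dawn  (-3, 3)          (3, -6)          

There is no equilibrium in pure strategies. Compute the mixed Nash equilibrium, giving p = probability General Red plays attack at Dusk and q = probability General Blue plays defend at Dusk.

p = 3/7, q = 7/8

In a mixed equilibrium General Blue is indifferent between defend at Dusk and defend at Dawn; this condition fixes p.
  General Blue's payoff from defend at Dusk: p·(-5) + (1−p)·3 = -8p + 3
  General Blue's payoff from defend at Dawn: p·7 + (1−p)·(-6) = 13p - 6
  -8p + 3 = 13p - 6  ⇒  -21p = -9  ⇒  p = 3/7.
Set General Red's expected payoff from attack at Dusk equal to that from attack at Dawn:
  General Red's payoff from attack at Dusk: q·(-2) + (1−q)·(-4) = 2q - 4
  General Red's payoff from attack at Dawn: q·(-3) + (1−q)·3 = -6q + 3
  2q - 4 = -6q + 3  ⇒  8q = 7  ⇒  q = 7/8.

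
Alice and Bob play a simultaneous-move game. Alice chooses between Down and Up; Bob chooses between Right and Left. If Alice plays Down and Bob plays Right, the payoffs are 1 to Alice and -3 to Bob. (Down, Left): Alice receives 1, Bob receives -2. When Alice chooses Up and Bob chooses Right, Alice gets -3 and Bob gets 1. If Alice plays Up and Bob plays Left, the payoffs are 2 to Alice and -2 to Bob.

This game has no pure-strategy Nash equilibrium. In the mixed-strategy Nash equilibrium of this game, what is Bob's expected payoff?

-2

Alice's mix must leave Bob indifferent between Right and Left.
  Bob's payoff from Right: p·(-3) + (1−p)·1 = -4p + 1
  Bob's payoff from Left: p·(-2) + (1−p)·(-2) = -2
  -4p + 1 = -2  ⇒  -4p = -3  ⇒  p = 3/4.
At equilibrium Bob is indifferent across columns, so Bob's payoff equals the payoff from Right: (3/4)·(-3) + (1/4)·1 = -2.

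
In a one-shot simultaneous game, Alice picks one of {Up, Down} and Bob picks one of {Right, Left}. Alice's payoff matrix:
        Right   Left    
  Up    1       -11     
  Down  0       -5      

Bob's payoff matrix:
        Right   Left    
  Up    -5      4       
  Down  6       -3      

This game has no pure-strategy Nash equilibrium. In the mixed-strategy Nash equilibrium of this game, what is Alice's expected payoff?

-5/7

For Alice to be willing to mix, Alice must be indifferent between Up and Down, which pins down Bob's mix.
  Alice's expected payoff from Up: q·1 + (1−q)·(-11) = 12q - 11
  Alice's expected payoff from Down: q·0 + (1−q)·(-5) = 5q - 5
  12q - 11 = 5q - 5  ⇒  7q = 6  ⇒  q = 6/7.
At equilibrium Alice is indifferent across rows, so Alice's payoff equals the payoff from Up: (6/7)·1 + (1/7)·(-11) = -5/7.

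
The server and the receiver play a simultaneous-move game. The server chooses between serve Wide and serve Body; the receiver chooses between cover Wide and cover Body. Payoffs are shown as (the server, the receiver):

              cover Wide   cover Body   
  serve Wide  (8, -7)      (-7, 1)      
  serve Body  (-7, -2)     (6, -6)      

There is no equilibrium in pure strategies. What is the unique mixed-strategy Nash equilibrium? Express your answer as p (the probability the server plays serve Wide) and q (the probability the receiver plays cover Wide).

p = 1/3, q = 13/28

For the receiver to be willing to mix, the receiver must be indifferent between cover Wide and cover Body, which pins down the server's mix.
  the receiver's payoff to cover Wide: p·(-7) + (1−p)·(-2) = -5p - 2
  the receiver's payoff to cover Body: p·1 + (1−p)·(-6) = 7p - 6
  -5p - 2 = 7p - 6  ⇒  -12p = -4  ⇒  p = 1/3.
Set the server's expected payoff from serve Wide equal to that from serve Body:
  the server's payoff to serve Wide: q·8 + (1−q)·(-7) = 15q - 7
  the server's payoff to serve Body: q·(-7) + (1−q)·6 = -13q + 6
  15q - 7 = -13q + 6  ⇒  28q = 13  ⇒  q = 13/28.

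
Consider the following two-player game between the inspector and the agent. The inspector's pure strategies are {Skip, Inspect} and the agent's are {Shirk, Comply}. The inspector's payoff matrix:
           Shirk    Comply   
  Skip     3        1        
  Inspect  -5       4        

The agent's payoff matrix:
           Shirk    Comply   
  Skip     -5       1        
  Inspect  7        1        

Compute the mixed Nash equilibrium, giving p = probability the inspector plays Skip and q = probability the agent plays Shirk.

The inspector's mix must leave the agent indifferent between Shirk and Comply.
  the agent's expected payoff from Shirk: p·(-5) + (1−p)·7 = -12p + 7
  the agent's expected payoff from Comply: p·1 + (1−p)·1 = 1
  -12p + 7 = 1  ⇒  -12p = -6  ⇒  p = 1/2.
The agent's mix must leave the inspector indifferent between Skip and Inspect.
  the inspector's payoff to Skip: q·3 + (1−q)·1 = 2q + 1
  the inspector's payoff to Inspect: q·(-5) + (1−q)·4 = -9q + 4
  2q + 1 = -9q + 4  ⇒  11q = 3  ⇒  q = 3/11.

p = 1/2, q = 3/11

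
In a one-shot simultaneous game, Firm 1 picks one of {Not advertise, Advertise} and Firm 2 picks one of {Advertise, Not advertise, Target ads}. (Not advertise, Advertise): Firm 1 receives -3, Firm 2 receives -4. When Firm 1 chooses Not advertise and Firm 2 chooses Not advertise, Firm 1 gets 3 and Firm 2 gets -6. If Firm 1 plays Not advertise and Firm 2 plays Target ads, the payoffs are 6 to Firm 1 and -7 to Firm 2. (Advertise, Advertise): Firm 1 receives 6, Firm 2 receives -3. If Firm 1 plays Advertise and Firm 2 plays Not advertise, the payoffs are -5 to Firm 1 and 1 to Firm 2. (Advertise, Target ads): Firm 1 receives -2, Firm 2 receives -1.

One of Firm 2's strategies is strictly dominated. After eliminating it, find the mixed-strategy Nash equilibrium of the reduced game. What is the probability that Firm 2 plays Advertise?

Firm 2's strategy Target ads is strictly dominated by Not advertise: -6 > -7 and 1 > -1. Eliminate Target ads.
Firm 2's mix must leave Firm 1 indifferent between Not advertise and Advertise.
  Firm 1's payoff from Not advertise: q·(-3) + (1−q)·3 = -6q + 3
  Firm 1's payoff from Advertise: q·6 + (1−q)·(-5) = 11q - 5
  -6q + 3 = 11q - 5  ⇒  -17q = -8  ⇒  q = 8/17.

q = 8/17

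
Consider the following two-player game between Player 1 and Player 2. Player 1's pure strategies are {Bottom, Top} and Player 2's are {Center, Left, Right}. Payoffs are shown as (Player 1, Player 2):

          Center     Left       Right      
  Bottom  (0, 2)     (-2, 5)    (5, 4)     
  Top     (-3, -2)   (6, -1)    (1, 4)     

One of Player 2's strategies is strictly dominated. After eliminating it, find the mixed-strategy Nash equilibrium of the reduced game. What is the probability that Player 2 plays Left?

Player 2's strategy Center is strictly dominated by Left: 5 > 2 and -1 > -2. Eliminate Center.
Player 2's mix must leave Player 1 indifferent between Bottom and Top.
  Player 1's payoff from Bottom: q·(-2) + (1−q)·5 = -7q + 5
  Player 1's payoff from Top: q·6 + (1−q)·1 = 5q + 1
  -7q + 5 = 5q + 1  ⇒  -12q = -4  ⇒  q = 1/3.

q = 1/3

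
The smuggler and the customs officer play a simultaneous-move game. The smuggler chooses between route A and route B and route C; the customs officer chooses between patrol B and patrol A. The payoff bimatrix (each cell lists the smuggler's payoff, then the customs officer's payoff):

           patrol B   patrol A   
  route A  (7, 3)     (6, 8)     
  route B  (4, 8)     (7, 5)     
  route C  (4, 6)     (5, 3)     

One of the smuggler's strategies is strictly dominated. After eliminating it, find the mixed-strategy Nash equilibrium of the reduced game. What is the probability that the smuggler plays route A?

The smuggler's strategy route C is strictly dominated by route A: 7 > 4 and 6 > 5. Eliminate route C.
For the customs officer to be willing to mix, the customs officer must be indifferent between patrol B and patrol A, which pins down the smuggler's mix.
  the customs officer's expected payoff from patrol B: p·3 + (1−p)·8 = -5p + 8
  the customs officer's expected payoff from patrol A: p·8 + (1−p)·5 = 3p + 5
  -5p + 8 = 3p + 5  ⇒  -8p = -3  ⇒  p = 3/8.

p = 3/8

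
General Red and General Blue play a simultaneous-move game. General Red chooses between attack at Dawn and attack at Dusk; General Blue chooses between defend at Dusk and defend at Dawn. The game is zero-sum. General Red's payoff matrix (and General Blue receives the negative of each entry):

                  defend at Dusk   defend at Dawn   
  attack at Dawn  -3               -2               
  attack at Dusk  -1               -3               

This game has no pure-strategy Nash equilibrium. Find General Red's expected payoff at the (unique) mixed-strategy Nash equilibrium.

Set General Red's expected payoff from attack at Dawn equal to that from attack at Dusk:
  General Red's payoff from attack at Dawn: q·(-3) + (1−q)·(-2) = -q - 2
  General Red's payoff from attack at Dusk: q·(-1) + (1−q)·(-3) = 2q - 3
  -q - 2 = 2q - 3  ⇒  -3q = -1  ⇒  q = 1/3.
At equilibrium General Red is indifferent across rows, so General Red's payoff equals the payoff from attack at Dawn: (1/3)·(-3) + (2/3)·(-2) = -7/3.

-7/3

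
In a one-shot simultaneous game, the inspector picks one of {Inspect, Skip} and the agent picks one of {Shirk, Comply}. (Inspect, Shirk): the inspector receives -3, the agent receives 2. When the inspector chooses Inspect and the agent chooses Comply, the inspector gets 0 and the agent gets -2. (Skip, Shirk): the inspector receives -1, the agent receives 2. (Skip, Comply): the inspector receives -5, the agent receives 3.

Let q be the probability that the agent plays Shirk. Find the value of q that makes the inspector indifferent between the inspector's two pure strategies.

q = 5/7

For the inspector to be willing to mix, the inspector must be indifferent between Inspect and Skip, which pins down the agent's mix.
  the inspector's expected payoff from Inspect: q·(-3) + (1−q)·0 = -3q
  the inspector's expected payoff from Skip: q·(-1) + (1−q)·(-5) = 4q - 5
  -3q = 4q - 5  ⇒  -7q = -5  ⇒  q = 5/7.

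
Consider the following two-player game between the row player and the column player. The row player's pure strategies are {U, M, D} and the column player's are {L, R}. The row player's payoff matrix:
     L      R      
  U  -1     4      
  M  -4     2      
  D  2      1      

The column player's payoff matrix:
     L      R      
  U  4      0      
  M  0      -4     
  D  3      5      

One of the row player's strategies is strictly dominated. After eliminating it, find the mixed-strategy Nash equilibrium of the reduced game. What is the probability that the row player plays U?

The row player's strategy M is strictly dominated by U: -1 > -4 and 4 > 2. Eliminate M.
Set the column player's expected payoff from L equal to that from R:
  the column player's expected payoff from L: p·4 + (1−p)·3 = p + 3
  the column player's expected payoff from R: p·0 + (1−p)·5 = -5p + 5
  p + 3 = -5p + 5  ⇒  6p = 2  ⇒  p = 1/3.

p = 1/3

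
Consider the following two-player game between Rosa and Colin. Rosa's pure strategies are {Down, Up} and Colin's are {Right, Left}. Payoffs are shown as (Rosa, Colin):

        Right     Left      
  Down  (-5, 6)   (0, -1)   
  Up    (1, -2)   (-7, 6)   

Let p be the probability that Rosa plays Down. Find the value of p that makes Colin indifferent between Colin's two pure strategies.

For Colin to be willing to mix, Colin must be indifferent between Right and Left, which pins down Rosa's mix.
  Colin's payoff to Right: p·6 + (1−p)·(-2) = 8p - 2
  Colin's payoff to Left: p·(-1) + (1−p)·6 = -7p + 6
  8p - 2 = -7p + 6  ⇒  15p = 8  ⇒  p = 8/15.

p = 8/15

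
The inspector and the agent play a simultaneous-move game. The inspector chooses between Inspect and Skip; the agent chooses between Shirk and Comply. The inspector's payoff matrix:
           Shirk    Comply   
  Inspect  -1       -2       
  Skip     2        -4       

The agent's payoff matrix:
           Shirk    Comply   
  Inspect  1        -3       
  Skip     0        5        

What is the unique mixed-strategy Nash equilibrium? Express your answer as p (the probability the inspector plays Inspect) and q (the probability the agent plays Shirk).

p = 5/9, q = 2/5

The agent's indifference between Shirk and Comply determines the inspector's mixing probability p:
  the agent's payoff to Shirk: p·1 + (1−p)·0 = p
  the agent's payoff to Comply: p·(-3) + (1−p)·5 = -8p + 5
  p = -8p + 5  ⇒  9p = 5  ⇒  p = 5/9.
The agent's mix must leave the inspector indifferent between Inspect and Skip.
  the inspector's payoff to Inspect: q·(-1) + (1−q)·(-2) = q - 2
  the inspector's payoff to Skip: q·2 + (1−q)·(-4) = 6q - 4
  q - 2 = 6q - 4  ⇒  -5q = -2  ⇒  q = 2/5.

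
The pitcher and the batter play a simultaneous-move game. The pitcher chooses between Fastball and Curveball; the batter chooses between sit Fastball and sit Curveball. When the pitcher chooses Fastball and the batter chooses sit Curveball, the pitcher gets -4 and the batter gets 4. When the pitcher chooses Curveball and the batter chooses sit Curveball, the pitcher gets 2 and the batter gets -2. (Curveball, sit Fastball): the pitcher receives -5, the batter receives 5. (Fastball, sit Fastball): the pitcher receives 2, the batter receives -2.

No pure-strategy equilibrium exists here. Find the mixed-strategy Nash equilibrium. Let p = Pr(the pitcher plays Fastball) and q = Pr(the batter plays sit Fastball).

p = 7/13, q = 6/13

For the batter to be willing to mix, the batter must be indifferent between sit Fastball and sit Curveball, which pins down the pitcher's mix.
  the batter's payoff to sit Fastball: p·(-2) + (1−p)·5 = -7p + 5
  the batter's payoff to sit Curveball: p·4 + (1−p)·(-2) = 6p - 2
  -7p + 5 = 6p - 2  ⇒  -13p = -7  ⇒  p = 7/13.
In a mixed equilibrium the pitcher is indifferent between Fastball and Curveball; this condition fixes q.
  the pitcher's payoff from Fastball: q·2 + (1−q)·(-4) = 6q - 4
  the pitcher's payoff from Curveball: q·(-5) + (1−q)·2 = -7q + 2
  6q - 4 = -7q + 2  ⇒  13q = 6  ⇒  q = 6/13.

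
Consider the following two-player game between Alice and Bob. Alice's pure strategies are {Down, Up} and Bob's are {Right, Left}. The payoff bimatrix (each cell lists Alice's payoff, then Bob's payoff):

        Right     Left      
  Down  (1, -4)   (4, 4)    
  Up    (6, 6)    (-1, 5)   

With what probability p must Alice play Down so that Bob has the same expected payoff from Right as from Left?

Bob's indifference between Right and Left determines Alice's mixing probability p:
  Bob's payoff to Right: p·(-4) + (1−p)·6 = -10p + 6
  Bob's payoff to Left: p·4 + (1−p)·5 = -p + 5
  -10p + 6 = -p + 5  ⇒  -9p = -1  ⇒  p = 1/9.

p = 1/9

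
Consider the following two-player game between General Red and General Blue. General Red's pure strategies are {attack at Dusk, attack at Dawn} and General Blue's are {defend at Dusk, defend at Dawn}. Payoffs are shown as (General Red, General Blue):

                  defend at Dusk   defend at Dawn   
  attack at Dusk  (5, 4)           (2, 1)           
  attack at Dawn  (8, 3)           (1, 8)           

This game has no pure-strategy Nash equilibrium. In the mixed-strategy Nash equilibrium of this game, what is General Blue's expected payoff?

29/8

Set General Blue's expected payoff from defend at Dusk equal to that from defend at Dawn:
  General Blue's payoff to defend at Dusk: p·4 + (1−p)·3 = p + 3
  General Blue's payoff to defend at Dawn: p·1 + (1−p)·8 = -7p + 8
  p + 3 = -7p + 8  ⇒  8p = 5  ⇒  p = 5/8.
At equilibrium General Blue is indifferent across columns, so General Blue's payoff equals the payoff from defend at Dusk: (5/8)·4 + (3/8)·3 = 29/8.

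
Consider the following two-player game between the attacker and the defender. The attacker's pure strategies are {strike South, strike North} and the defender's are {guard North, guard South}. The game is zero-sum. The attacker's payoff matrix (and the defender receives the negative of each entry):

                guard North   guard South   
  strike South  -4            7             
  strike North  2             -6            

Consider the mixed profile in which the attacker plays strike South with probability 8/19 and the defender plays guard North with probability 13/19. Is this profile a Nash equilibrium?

Check the defender's indifference given the attacker's mix p = 8/19:
  payoff from guard North = 10/19; payoff from guard South = 10/19 — equal.
Check the attacker's indifference given the defender's mix q = 13/19:
  payoff from strike South = -10/19; payoff from strike North = -10/19 — equal.
Both players are indifferent, so neither can profitably deviate.

Yes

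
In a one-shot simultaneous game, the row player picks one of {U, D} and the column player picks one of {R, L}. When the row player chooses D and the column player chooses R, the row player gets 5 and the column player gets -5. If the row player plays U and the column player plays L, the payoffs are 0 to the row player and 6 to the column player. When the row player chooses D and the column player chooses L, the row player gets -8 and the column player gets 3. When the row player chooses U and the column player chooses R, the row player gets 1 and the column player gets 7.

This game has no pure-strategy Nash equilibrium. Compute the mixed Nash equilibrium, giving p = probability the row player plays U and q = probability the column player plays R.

Set the column player's expected payoff from R equal to that from L:
  the column player's payoff to R: p·7 + (1−p)·(-5) = 12p - 5
  the column player's payoff to L: p·6 + (1−p)·3 = 3p + 3
  12p - 5 = 3p + 3  ⇒  9p = 8  ⇒  p = 8/9.
The column player's mix must leave the row player indifferent between U and D.
  the row player's payoff to U: q·1 + (1−q)·0 = q
  the row player's payoff to D: q·5 + (1−q)·(-8) = 13q - 8
  q = 13q - 8  ⇒  -12q = -8  ⇒  q = 2/3.

p = 8/9, q = 2/3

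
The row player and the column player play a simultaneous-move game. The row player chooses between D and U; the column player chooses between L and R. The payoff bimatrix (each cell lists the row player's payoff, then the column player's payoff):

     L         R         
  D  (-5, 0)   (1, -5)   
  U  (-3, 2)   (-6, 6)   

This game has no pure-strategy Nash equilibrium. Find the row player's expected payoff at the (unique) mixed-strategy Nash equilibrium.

-11/3

The row player's indifference between D and U determines the column player's mixing probability q:
  the row player's payoff to D: q·(-5) + (1−q)·1 = -6q + 1
  the row player's payoff to U: q·(-3) + (1−q)·(-6) = 3q - 6
  -6q + 1 = 3q - 6  ⇒  -9q = -7  ⇒  q = 7/9.
At equilibrium the row player is indifferent across rows, so the row player's payoff equals the payoff from D: (7/9)·(-5) + (2/9)·1 = -11/3.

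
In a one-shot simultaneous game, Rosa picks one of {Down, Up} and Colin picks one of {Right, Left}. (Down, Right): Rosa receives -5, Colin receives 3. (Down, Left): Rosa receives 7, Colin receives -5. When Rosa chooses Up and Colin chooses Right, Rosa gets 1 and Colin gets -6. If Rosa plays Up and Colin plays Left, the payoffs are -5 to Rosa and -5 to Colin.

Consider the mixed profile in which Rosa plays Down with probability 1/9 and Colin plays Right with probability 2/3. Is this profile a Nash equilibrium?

Yes

Check Colin's indifference given Rosa's mix p = 1/9:
  payoff from Right = -5; payoff from Left = -5 — equal.
Check Rosa's indifference given Colin's mix q = 2/3:
  payoff from Down = -1; payoff from Up = -1 — equal.
Both players are indifferent, so neither can profitably deviate.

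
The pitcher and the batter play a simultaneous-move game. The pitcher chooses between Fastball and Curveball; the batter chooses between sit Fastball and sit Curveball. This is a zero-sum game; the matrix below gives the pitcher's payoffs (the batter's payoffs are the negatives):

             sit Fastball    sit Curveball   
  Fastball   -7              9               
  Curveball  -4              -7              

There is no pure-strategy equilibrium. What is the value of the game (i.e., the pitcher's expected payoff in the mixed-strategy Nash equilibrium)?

v = -85/19

The batter's mix must leave the pitcher indifferent between Fastball and Curveball.
  the pitcher's payoff from Fastball: q·(-7) + (1−q)·9 = -16q + 9
  the pitcher's payoff from Curveball: q·(-4) + (1−q)·(-7) = 3q - 7
  -16q + 9 = 3q - 7  ⇒  -19q = -16  ⇒  q = 16/19.
The value is the pitcher's expected payoff against this mix (using Fastball): (16/19)·(-7) + (3/19)·9 = -85/19.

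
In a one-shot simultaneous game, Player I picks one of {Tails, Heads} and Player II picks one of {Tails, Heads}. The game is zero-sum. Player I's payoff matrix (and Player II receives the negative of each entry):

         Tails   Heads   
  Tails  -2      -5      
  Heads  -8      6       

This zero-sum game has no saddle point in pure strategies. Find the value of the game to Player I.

Player I's indifference between Tails and Heads determines Player II's mixing probability q:
  Player I's expected payoff from Tails: q·(-2) + (1−q)·(-5) = 3q - 5
  Player I's expected payoff from Heads: q·(-8) + (1−q)·6 = -14q + 6
  3q - 5 = -14q + 6  ⇒  17q = 11  ⇒  q = 11/17.
The value is Player I's expected payoff against this mix (using Tails): (11/17)·(-2) + (6/17)·(-5) = -52/17.

v = -52/17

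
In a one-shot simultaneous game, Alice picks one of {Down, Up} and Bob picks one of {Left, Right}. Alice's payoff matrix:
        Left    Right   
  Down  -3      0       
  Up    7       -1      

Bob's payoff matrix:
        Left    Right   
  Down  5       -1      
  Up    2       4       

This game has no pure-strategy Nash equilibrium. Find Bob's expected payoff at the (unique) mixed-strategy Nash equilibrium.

Alice's mix must leave Bob indifferent between Left and Right.
  Bob's expected payoff from Left: p·5 + (1−p)·2 = 3p + 2
  Bob's expected payoff from Right: p·(-1) + (1−p)·4 = -5p + 4
  3p + 2 = -5p + 4  ⇒  8p = 2  ⇒  p = 1/4.
At equilibrium Bob is indifferent across columns, so Bob's payoff equals the payoff from Left: (1/4)·5 + (3/4)·2 = 11/4.

11/4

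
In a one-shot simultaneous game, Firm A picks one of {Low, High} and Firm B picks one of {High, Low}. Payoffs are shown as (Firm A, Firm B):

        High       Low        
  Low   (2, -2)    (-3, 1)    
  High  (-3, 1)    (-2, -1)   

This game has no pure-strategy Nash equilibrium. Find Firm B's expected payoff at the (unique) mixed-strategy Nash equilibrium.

-1/5

Firm A's mix must leave Firm B indifferent between High and Low.
  Firm B's expected payoff from High: p·(-2) + (1−p)·1 = -3p + 1
  Firm B's expected payoff from Low: p·1 + (1−p)·(-1) = 2p - 1
  -3p + 1 = 2p - 1  ⇒  -5p = -2  ⇒  p = 2/5.
At equilibrium Firm B is indifferent across columns, so Firm B's payoff equals the payoff from High: (2/5)·(-2) + (3/5)·1 = -1/5.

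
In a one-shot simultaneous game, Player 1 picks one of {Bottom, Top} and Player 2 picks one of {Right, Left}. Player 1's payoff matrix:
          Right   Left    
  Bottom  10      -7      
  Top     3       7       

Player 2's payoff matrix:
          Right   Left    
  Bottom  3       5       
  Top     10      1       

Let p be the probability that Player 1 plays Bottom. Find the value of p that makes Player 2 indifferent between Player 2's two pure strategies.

p = 9/11

In a mixed equilibrium Player 2 is indifferent between Right and Left; this condition fixes p.
  Player 2's expected payoff from Right: p·3 + (1−p)·10 = -7p + 10
  Player 2's expected payoff from Left: p·5 + (1−p)·1 = 4p + 1
  -7p + 10 = 4p + 1  ⇒  -11p = -9  ⇒  p = 9/11.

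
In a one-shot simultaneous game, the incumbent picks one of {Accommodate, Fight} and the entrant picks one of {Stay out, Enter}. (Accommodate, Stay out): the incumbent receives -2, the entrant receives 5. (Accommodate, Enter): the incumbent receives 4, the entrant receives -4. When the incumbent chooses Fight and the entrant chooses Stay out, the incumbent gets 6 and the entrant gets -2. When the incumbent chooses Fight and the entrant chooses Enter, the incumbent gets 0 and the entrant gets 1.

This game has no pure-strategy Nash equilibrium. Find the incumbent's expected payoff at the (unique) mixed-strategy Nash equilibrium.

The incumbent's indifference between Accommodate and Fight determines the entrant's mixing probability q:
  the incumbent's payoff to Accommodate: q·(-2) + (1−q)·4 = -6q + 4
  the incumbent's payoff to Fight: q·6 + (1−q)·0 = 6q
  -6q + 4 = 6q  ⇒  -12q = -4  ⇒  q = 1/3.
At equilibrium the incumbent is indifferent across rows, so the incumbent's payoff equals the payoff from Accommodate: (1/3)·(-2) + (2/3)·4 = 2.

2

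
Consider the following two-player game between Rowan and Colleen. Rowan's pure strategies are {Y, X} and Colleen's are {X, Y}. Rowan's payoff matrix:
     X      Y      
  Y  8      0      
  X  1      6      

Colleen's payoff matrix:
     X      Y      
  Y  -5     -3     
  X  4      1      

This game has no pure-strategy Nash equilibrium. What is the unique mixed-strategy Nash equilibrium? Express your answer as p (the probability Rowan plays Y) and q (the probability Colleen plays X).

p = 3/5, q = 6/13

Set Colleen's expected payoff from X equal to that from Y:
  Colleen's payoff to X: p·(-5) + (1−p)·4 = -9p + 4
  Colleen's payoff to Y: p·(-3) + (1−p)·1 = -4p + 1
  -9p + 4 = -4p + 1  ⇒  -5p = -3  ⇒  p = 3/5.
For Rowan to be willing to mix, Rowan must be indifferent between Y and X, which pins down Colleen's mix.
  Rowan's payoff from Y: q·8 + (1−q)·0 = 8q
  Rowan's payoff from X: q·1 + (1−q)·6 = -5q + 6
  8q = -5q + 6  ⇒  13q = 6  ⇒  q = 6/13.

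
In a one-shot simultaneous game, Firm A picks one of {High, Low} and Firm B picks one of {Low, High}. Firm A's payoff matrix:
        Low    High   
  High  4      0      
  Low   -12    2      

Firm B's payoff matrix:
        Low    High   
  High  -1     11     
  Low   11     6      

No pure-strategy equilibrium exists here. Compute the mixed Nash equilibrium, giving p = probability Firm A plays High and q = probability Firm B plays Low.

Firm B's indifference between Low and High determines Firm A's mixing probability p:
  Firm B's payoff from Low: p·(-1) + (1−p)·11 = -12p + 11
  Firm B's payoff from High: p·11 + (1−p)·6 = 5p + 6
  -12p + 11 = 5p + 6  ⇒  -17p = -5  ⇒  p = 5/17.
In a mixed equilibrium Firm A is indifferent between High and Low; this condition fixes q.
  Firm A's payoff from High: q·4 + (1−q)·0 = 4q
  Firm A's payoff from Low: q·(-12) + (1−q)·2 = -14q + 2
  4q = -14q + 2  ⇒  18q = 2  ⇒  q = 1/9.

p = 5/17, q = 1/9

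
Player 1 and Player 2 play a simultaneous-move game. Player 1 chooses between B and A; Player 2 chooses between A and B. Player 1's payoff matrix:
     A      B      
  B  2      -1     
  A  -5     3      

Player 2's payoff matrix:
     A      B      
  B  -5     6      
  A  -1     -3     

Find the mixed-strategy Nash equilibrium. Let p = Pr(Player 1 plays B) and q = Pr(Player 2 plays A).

p = 2/13, q = 4/11

For Player 2 to be willing to mix, Player 2 must be indifferent between A and B, which pins down Player 1's mix.
  Player 2's expected payoff from A: p·(-5) + (1−p)·(-1) = -4p - 1
  Player 2's expected payoff from B: p·6 + (1−p)·(-3) = 9p - 3
  -4p - 1 = 9p - 3  ⇒  -13p = -2  ⇒  p = 2/13.
In a mixed equilibrium Player 1 is indifferent between B and A; this condition fixes q.
  Player 1's expected payoff from B: q·2 + (1−q)·(-1) = 3q - 1
  Player 1's expected payoff from A: q·(-5) + (1−q)·3 = -8q + 3
  3q - 1 = -8q + 3  ⇒  11q = 4  ⇒  q = 4/11.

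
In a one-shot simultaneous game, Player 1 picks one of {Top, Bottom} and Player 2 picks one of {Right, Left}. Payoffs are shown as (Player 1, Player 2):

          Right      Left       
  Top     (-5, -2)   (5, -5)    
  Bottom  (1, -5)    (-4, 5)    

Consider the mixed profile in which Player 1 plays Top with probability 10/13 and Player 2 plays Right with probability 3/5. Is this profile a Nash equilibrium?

Yes

Check Player 2's indifference given Player 1's mix p = 10/13:
  payoff from Right = -35/13; payoff from Left = -35/13 — equal.
Check Player 1's indifference given Player 2's mix q = 3/5:
  payoff from Top = -1; payoff from Bottom = -1 — equal.
Both players are indifferent, so neither can profitably deviate.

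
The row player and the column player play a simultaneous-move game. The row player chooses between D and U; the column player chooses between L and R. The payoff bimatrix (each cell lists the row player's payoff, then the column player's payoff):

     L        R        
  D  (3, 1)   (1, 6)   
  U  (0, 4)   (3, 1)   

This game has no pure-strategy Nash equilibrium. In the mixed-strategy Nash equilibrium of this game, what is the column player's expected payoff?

The column player's indifference between L and R determines the row player's mixing probability p:
  the column player's expected payoff from L: p·1 + (1−p)·4 = -3p + 4
  the column player's expected payoff from R: p·6 + (1−p)·1 = 5p + 1
  -3p + 4 = 5p + 1  ⇒  -8p = -3  ⇒  p = 3/8.
At equilibrium the column player is indifferent across columns, so the column player's payoff equals the payoff from L: (3/8)·1 + (5/8)·4 = 23/8.

23/8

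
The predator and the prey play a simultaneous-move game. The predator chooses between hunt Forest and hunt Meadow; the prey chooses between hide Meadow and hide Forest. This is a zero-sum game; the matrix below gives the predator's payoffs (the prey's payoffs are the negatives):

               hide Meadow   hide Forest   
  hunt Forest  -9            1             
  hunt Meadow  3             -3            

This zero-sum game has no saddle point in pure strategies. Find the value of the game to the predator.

For the predator to be willing to mix, the predator must be indifferent between hunt Forest and hunt Meadow, which pins down the prey's mix.
  the predator's payoff from hunt Forest: q·(-9) + (1−q)·1 = -10q + 1
  the predator's payoff from hunt Meadow: q·3 + (1−q)·(-3) = 6q - 3
  -10q + 1 = 6q - 3  ⇒  -16q = -4  ⇒  q = 1/4.
The value is the predator's expected payoff against this mix (using hunt Forest): (1/4)·(-9) + (3/4)·1 = -3/2.

v = -3/2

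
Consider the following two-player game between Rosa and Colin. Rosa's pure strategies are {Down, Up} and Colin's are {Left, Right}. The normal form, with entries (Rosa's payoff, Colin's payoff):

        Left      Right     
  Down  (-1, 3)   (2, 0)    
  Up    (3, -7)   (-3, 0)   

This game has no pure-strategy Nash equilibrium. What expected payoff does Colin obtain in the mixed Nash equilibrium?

Set Colin's expected payoff from Left equal to that from Right:
  Colin's payoff to Left: p·3 + (1−p)·(-7) = 10p - 7
  Colin's payoff to Right: p·0 + (1−p)·0 = 0
  10p - 7 = 0  ⇒  10p = 7  ⇒  p = 7/10.
At equilibrium Colin is indifferent across columns, so Colin's payoff equals the payoff from Left: (7/10)·3 + (3/10)·(-7) = 0.

0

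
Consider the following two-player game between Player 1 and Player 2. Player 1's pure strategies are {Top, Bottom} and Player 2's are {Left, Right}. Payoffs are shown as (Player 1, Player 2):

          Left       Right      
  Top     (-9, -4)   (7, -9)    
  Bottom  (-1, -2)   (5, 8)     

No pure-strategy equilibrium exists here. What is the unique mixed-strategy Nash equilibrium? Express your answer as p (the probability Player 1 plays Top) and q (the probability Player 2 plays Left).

In a mixed equilibrium Player 2 is indifferent between Left and Right; this condition fixes p.
  Player 2's expected payoff from Left: p·(-4) + (1−p)·(-2) = -2p - 2
  Player 2's expected payoff from Right: p·(-9) + (1−p)·8 = -17p + 8
  -2p - 2 = -17p + 8  ⇒  15p = 10  ⇒  p = 2/3.
Player 2's mix must leave Player 1 indifferent between Top and Bottom.
  Player 1's expected payoff from Top: q·(-9) + (1−q)·7 = -16q + 7
  Player 1's expected payoff from Bottom: q·(-1) + (1−q)·5 = -6q + 5
  -16q + 7 = -6q + 5  ⇒  -10q = -2  ⇒  q = 1/5.

p = 2/3, q = 1/5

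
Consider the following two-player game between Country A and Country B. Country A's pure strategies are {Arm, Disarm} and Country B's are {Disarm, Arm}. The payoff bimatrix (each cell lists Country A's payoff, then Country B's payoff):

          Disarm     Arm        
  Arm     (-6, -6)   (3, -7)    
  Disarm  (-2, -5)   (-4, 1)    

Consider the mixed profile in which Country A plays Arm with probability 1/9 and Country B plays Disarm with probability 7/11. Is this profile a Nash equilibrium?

Given Country A's mix p = 1/9, Country B's payoff from Disarm is -46/9 but from Arm is 1/9. Country B strictly prefers Arm, so Country B would not mix.
So the proposed profile is not a Nash equilibrium.

No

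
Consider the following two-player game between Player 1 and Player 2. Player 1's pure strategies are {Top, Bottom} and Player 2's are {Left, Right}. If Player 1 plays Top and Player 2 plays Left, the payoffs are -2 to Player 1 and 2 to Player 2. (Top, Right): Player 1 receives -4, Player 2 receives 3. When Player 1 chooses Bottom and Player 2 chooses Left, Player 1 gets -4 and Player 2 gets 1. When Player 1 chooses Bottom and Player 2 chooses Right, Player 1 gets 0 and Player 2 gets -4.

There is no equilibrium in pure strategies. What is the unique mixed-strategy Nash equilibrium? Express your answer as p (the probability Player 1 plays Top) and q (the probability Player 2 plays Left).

p = 5/6, q = 2/3

In a mixed equilibrium Player 2 is indifferent between Left and Right; this condition fixes p.
  Player 2's payoff to Left: p·2 + (1−p)·1 = p + 1
  Player 2's payoff to Right: p·3 + (1−p)·(-4) = 7p - 4
  p + 1 = 7p - 4  ⇒  -6p = -5  ⇒  p = 5/6.
Set Player 1's expected payoff from Top equal to that from Bottom:
  Player 1's payoff from Top: q·(-2) + (1−q)·(-4) = 2q - 4
  Player 1's payoff from Bottom: q·(-4) + (1−q)·0 = -4q
  2q - 4 = -4q  ⇒  6q = 4  ⇒  q = 2/3.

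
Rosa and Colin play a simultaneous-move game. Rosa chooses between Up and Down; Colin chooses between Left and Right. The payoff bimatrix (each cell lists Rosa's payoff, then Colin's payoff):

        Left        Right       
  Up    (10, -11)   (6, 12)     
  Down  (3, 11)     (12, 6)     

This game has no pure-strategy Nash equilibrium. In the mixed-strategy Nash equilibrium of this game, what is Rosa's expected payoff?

For Rosa to be willing to mix, Rosa must be indifferent between Up and Down, which pins down Colin's mix.
  Rosa's payoff from Up: q·10 + (1−q)·6 = 4q + 6
  Rosa's payoff from Down: q·3 + (1−q)·12 = -9q + 12
  4q + 6 = -9q + 12  ⇒  13q = 6  ⇒  q = 6/13.
At equilibrium Rosa is indifferent across rows, so Rosa's payoff equals the payoff from Up: (6/13)·10 + (7/13)·6 = 102/13.

102/13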